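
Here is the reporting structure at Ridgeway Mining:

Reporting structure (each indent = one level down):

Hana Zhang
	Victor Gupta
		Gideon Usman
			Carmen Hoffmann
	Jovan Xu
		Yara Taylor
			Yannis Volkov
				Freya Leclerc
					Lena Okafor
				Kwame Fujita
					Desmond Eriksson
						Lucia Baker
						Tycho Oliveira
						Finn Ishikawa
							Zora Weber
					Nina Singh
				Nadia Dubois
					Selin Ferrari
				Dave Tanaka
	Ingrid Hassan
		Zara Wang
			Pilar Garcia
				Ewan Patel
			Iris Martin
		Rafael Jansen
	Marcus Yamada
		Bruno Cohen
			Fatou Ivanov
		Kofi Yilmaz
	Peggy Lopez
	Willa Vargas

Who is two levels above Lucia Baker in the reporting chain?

Lucia Baker reports to Desmond Eriksson, and Desmond Eriksson reports to Kwame Fujita. So Lucia Baker's skip-level manager is Kwame Fujita.

Kwame Fujita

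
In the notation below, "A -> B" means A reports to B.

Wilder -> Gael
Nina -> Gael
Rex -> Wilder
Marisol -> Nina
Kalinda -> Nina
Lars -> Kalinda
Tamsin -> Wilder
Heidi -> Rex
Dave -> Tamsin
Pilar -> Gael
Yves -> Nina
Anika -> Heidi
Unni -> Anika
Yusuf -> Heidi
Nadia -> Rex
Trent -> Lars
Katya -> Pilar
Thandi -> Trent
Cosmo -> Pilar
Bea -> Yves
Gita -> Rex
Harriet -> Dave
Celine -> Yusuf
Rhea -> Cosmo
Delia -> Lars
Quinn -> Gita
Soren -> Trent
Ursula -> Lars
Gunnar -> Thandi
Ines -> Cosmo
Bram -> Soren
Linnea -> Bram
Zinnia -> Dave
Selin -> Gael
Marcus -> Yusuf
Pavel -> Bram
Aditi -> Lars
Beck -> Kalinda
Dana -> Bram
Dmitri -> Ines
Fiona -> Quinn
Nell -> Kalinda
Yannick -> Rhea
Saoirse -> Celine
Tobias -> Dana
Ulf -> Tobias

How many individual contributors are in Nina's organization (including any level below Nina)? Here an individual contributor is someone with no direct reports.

The people in Nina's organization with no one reporting to them are Bea, Nell, Beck, Aditi, Ursula, Delia, Ulf, Pavel, Linnea, Gunnar, Marisol. That is 11.

11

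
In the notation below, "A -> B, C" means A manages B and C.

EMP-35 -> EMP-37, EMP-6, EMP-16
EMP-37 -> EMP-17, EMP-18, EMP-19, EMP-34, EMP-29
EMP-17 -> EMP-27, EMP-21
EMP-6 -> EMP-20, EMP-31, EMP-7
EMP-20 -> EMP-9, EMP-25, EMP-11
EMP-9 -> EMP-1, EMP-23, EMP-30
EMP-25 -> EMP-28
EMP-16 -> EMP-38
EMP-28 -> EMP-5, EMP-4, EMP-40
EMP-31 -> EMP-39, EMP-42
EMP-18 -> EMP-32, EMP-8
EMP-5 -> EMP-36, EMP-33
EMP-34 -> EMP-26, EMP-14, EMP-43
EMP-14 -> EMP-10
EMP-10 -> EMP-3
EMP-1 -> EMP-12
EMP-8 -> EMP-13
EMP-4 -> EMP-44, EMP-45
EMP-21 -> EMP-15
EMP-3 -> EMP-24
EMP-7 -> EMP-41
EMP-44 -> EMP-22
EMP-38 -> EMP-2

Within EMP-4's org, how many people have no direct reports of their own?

2

The people in EMP-4's organization with no one reporting to them are EMP-45, EMP-22. That is 2.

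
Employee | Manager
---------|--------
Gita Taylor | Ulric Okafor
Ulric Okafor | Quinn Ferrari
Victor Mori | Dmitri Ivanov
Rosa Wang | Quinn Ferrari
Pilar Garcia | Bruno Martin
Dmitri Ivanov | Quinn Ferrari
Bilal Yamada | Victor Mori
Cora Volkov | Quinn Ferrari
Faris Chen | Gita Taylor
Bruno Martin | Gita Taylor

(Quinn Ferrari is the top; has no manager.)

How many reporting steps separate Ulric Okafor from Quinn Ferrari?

1

Chain from Ulric Okafor up to Quinn Ferrari: Ulric Okafor → Quinn Ferrari. That is 1 step up, so Ulric Okafor is 1 level below Quinn Ferrari.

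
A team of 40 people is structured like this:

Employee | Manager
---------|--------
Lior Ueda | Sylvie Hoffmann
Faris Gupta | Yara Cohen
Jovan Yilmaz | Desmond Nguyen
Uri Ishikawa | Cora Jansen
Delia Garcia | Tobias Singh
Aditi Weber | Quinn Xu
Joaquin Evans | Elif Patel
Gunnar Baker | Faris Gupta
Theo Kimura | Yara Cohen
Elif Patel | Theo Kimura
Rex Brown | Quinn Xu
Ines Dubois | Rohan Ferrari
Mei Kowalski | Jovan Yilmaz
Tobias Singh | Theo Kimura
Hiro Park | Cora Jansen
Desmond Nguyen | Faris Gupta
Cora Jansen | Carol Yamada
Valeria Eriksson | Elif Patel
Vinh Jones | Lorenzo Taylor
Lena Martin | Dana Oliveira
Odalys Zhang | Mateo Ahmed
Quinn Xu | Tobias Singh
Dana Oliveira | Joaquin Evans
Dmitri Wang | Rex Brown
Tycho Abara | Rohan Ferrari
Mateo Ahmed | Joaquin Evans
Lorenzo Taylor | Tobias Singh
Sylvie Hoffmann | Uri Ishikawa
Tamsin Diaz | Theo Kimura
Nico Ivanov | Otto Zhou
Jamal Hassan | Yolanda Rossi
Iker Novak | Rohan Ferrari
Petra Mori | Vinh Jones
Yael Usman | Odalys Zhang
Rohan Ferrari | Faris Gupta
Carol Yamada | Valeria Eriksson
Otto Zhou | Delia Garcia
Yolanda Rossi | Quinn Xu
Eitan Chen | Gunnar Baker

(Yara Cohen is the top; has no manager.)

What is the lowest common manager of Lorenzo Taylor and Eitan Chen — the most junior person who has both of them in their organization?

Yara Cohen

Lorenzo Taylor's chain of managers is Tobias Singh, Theo Kimura, Yara Cohen. Eitan Chen's chain of managers is Gunnar Baker, Faris Gupta, Yara Cohen. The first manager that appears in both chains is Yara Cohen.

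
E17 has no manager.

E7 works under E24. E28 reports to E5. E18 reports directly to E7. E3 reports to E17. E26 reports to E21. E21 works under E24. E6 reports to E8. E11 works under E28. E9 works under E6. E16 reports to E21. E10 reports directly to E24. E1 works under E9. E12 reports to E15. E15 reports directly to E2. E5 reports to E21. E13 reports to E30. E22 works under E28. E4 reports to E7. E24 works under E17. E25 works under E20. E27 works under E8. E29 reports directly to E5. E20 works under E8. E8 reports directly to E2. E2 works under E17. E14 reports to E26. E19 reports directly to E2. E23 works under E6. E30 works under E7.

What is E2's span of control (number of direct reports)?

E2 directly manages E8, E15, E19. That is 3 direct reports.

3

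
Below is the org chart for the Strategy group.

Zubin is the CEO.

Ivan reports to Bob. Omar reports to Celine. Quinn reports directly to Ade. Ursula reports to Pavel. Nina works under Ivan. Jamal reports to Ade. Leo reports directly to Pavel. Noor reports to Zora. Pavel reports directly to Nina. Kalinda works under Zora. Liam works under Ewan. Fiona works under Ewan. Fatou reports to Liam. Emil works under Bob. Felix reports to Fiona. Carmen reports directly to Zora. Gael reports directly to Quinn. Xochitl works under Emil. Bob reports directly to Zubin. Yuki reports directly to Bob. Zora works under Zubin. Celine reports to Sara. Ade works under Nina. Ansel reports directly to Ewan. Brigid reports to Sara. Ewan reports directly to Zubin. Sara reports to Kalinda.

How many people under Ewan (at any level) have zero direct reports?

3

The people in Ewan's organization with no one reporting to them are Ansel, Fatou, Felix. That is 3.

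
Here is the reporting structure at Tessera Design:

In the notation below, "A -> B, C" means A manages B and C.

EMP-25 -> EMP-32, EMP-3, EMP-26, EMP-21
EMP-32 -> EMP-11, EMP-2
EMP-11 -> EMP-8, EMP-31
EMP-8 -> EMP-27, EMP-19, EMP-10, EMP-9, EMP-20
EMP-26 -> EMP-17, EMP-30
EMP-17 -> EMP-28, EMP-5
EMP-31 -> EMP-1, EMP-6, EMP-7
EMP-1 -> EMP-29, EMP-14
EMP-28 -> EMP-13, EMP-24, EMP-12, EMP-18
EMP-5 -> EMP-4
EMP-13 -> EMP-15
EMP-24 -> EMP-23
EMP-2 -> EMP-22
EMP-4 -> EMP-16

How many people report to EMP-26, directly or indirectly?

EMP-26 directly manages EMP-17, EMP-30. Under EMP-17: EMP-5, EMP-4, EMP-16, EMP-28, EMP-18, EMP-12, EMP-24, EMP-23, EMP-13, EMP-15 (10). EMP-30 has no reports. So EMP-26's organization is 2 direct reports plus everyone under them: 11 + 1 = 12.

12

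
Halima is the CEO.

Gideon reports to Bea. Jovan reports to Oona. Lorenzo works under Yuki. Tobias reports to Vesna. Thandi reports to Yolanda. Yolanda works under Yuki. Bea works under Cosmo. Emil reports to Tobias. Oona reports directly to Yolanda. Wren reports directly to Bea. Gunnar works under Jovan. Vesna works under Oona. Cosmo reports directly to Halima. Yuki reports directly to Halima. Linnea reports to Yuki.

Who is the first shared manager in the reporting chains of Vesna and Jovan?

Vesna's chain of managers is Oona, Yolanda, Yuki, Halima. Jovan's chain of managers is Oona, Yolanda, Yuki, Halima. The first manager that appears in both chains is Oona.

Oona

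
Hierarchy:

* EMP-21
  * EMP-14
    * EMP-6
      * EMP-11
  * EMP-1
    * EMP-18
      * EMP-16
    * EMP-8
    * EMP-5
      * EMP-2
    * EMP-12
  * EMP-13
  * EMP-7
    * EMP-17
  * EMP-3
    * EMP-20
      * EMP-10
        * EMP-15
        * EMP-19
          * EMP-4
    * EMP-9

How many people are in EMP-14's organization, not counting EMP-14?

EMP-14 directly manages EMP-6. Under EMP-6: EMP-11 (1). That's 2 in total.

2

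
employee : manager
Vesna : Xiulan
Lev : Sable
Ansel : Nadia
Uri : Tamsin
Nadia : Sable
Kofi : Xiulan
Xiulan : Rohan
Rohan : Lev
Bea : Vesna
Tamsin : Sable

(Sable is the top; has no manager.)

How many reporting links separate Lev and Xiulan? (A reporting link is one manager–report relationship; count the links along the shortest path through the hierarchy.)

Xiulan is in Lev's organization: the chain from Xiulan up to Lev is Xiulan → Rohan → Lev, which is 2 links.

2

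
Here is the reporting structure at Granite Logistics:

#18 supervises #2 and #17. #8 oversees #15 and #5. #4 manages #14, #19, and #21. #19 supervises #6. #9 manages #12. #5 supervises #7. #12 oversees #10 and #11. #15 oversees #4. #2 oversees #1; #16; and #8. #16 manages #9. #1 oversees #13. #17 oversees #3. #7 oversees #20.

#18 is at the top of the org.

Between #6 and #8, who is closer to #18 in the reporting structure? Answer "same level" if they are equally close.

#6 is 6 levels below #18; #8 is 2. #8 is higher.

#8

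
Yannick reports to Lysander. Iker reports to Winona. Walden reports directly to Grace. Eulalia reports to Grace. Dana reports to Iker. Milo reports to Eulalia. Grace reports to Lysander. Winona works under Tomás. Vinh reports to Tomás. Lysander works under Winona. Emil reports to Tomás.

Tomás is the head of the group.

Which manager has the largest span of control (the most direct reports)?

Tomás

Direct-report counts: Tomás has 3; Winona has 2; Iker has 1; Lysander has 2; Grace has 2; Eulalia has 1. The largest is 3, held by Tomás.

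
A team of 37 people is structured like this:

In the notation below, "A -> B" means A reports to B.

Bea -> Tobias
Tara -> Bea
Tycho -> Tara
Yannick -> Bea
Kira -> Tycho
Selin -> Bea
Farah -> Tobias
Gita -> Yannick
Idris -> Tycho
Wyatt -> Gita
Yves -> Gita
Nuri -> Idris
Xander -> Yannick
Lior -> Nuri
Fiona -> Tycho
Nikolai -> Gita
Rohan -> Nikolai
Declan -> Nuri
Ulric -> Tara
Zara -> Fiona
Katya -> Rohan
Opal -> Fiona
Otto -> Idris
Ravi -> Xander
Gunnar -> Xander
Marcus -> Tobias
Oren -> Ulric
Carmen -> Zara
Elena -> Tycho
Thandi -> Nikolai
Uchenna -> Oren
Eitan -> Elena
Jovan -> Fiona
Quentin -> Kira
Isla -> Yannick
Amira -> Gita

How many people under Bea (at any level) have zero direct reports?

18

The people in Bea's organization with no one reporting to them are Selin, Isla, Gunnar, Ravi, Amira, Thandi, Katya, Yves, Wyatt, Uchenna, Eitan, Jovan, Opal, Carmen, Otto, Declan, Lior, Quentin. That is 18.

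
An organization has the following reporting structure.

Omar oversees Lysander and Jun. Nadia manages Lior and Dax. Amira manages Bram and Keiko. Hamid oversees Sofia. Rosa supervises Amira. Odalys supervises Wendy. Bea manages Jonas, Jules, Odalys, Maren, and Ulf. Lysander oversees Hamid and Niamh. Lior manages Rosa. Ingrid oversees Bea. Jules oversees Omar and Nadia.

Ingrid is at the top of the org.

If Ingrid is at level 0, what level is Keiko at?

7

Chain from Keiko up to Ingrid: Keiko → Amira → Rosa → Lior → Nadia → Jules → Bea → Ingrid. That is 7 steps up, so Keiko is 7 levels below Ingrid.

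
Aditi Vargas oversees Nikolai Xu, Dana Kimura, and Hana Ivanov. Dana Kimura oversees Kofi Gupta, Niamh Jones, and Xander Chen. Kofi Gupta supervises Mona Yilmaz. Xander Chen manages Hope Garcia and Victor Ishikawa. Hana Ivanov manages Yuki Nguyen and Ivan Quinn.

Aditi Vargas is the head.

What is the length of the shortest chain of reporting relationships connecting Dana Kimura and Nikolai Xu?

Dana Kimura is 1 level below Aditi Vargas, and Nikolai Xu is 1 level below Aditi Vargas (their lowest common manager). The shortest path runs up from Dana Kimura to Aditi Vargas and back down to Nikolai Xu: 1 + 1 = 2 links.

2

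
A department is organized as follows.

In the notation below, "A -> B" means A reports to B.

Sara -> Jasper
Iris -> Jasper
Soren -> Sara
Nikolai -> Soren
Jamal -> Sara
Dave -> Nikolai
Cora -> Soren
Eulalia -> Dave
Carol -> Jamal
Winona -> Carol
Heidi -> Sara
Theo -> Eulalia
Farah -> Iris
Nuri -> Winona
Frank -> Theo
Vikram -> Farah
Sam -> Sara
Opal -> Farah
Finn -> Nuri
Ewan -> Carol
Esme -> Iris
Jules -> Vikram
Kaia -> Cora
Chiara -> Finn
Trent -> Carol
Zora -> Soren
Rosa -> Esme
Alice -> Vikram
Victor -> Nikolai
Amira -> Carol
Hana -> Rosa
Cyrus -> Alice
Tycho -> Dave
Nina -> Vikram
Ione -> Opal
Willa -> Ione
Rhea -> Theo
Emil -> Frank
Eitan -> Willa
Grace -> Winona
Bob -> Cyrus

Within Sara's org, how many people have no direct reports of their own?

13

The people in Sara's organization with no one reporting to them are Sam, Heidi, Amira, Trent, Ewan, Grace, Chiara, Zora, Kaia, Victor, Tycho, Rhea, Emil. That is 13.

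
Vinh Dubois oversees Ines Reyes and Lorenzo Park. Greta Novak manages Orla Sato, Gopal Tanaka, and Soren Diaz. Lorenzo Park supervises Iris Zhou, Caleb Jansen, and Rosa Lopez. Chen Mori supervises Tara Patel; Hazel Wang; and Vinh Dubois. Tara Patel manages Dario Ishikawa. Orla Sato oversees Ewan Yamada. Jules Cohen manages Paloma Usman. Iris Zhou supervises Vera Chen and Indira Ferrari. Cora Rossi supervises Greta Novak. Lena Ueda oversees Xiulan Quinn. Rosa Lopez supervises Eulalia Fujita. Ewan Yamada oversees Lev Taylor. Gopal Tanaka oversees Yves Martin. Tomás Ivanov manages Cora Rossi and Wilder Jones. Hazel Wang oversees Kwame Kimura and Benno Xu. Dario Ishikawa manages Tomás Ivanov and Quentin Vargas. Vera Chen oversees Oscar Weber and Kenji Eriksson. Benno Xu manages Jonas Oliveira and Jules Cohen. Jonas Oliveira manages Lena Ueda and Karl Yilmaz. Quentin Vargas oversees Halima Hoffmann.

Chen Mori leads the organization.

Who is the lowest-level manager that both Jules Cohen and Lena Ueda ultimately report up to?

Jules Cohen's chain of managers is Benno Xu, Hazel Wang, Chen Mori. Lena Ueda's chain of managers is Jonas Oliveira, Benno Xu, Hazel Wang, Chen Mori. The first manager that appears in both chains is Benno Xu.

Benno Xu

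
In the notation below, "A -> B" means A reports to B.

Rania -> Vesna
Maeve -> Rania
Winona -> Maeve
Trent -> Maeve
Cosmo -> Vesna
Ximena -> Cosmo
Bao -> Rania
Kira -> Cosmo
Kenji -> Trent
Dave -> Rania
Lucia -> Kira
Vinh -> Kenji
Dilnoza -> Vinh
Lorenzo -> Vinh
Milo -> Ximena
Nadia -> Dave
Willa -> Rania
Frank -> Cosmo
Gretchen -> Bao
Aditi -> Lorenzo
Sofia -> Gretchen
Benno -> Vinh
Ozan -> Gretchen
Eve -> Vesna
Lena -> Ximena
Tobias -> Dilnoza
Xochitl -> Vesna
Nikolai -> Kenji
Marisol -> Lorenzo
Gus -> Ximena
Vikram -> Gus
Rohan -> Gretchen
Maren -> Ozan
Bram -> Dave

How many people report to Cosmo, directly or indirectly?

Cosmo directly manages Ximena, Kira, Frank. Under Ximena: Gus, Vikram, Lena, Milo (4). Under Kira: Lucia (1). Frank has no reports. So Cosmo's organization is 3 direct reports plus everyone under them: 5 + 2 + 1 = 8.

8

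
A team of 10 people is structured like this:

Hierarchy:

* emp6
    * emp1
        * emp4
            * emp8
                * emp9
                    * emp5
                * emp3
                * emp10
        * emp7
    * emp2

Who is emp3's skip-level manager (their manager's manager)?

emp3 reports to emp8, and emp8 reports to emp4. So emp3's skip-level manager is emp4.

emp4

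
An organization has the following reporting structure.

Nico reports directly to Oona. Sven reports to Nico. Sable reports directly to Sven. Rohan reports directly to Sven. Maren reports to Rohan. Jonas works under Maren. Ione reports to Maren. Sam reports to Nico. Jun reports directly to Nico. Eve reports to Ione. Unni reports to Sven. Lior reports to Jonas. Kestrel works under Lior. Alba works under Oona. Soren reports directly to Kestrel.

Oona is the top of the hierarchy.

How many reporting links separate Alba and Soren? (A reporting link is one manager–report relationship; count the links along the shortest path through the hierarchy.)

9

Alba is 1 level below Oona, and Soren is 8 levels below Oona (their lowest common manager). The shortest path runs up from Alba to Oona and back down to Soren: 1 + 8 = 9 links.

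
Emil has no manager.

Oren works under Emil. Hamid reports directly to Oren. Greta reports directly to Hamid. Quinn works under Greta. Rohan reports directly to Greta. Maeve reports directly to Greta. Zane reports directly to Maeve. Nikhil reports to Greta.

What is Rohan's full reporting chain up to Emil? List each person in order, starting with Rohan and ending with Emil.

Rohan reports to Greta. Greta reports to Hamid. Hamid reports to Oren. Oren reports to Emil. Emil is at the top.

Rohan -> Greta -> Hamid -> Oren -> Emil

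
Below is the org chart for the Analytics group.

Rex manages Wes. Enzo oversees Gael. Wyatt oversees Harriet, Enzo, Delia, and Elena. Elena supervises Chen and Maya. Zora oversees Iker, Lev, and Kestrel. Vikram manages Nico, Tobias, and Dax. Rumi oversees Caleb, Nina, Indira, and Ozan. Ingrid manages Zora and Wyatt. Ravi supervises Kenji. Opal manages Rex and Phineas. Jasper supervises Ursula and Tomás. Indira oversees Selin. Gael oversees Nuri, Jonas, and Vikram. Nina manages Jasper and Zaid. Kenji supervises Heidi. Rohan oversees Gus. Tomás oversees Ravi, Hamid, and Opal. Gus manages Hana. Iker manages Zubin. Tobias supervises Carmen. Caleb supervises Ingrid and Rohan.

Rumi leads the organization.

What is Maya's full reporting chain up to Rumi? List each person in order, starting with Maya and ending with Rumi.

Maya -> Elena -> Wyatt -> Ingrid -> Caleb -> Rumi

Maya reports to Elena. Elena reports to Wyatt. Wyatt reports to Ingrid. Ingrid reports to Caleb. Caleb reports to Rumi. Rumi is at the top.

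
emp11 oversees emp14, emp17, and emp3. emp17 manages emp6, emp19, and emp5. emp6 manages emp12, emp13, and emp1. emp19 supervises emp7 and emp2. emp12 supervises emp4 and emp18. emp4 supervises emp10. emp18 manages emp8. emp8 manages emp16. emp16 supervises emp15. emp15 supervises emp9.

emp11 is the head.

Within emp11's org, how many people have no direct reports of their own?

9

The people in emp11's organization with no one reporting to them are emp3, emp14, emp5, emp2, emp7, emp13, emp9, emp10, emp1. That is 9.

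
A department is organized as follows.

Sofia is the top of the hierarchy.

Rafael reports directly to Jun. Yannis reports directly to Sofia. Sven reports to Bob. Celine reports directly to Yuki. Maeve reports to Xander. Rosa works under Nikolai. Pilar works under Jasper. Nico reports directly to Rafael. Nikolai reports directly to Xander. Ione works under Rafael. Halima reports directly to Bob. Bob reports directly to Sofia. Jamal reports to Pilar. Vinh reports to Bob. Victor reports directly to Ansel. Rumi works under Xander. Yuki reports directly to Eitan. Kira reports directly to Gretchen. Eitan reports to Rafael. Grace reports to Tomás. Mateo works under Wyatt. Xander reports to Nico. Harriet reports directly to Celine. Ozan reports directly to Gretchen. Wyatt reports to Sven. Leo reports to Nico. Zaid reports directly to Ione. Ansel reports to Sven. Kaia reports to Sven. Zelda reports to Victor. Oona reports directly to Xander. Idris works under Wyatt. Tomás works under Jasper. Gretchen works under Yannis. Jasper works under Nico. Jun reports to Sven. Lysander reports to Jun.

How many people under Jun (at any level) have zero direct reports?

The people in Jun's organization with no one reporting to them are Lysander, Zaid, Grace, Jamal, Leo, Oona, Maeve, Rosa, Rumi, Harriet. That is 10.

10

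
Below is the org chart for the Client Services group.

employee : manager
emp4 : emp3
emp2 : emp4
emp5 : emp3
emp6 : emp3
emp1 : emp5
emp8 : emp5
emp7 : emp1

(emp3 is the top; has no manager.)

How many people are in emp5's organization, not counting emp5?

emp5 directly manages emp1, emp8. Under emp1: emp7 (1). emp8 has no reports. So emp5's organization is 2 direct reports plus everyone under them: 2 + 1 = 3.

3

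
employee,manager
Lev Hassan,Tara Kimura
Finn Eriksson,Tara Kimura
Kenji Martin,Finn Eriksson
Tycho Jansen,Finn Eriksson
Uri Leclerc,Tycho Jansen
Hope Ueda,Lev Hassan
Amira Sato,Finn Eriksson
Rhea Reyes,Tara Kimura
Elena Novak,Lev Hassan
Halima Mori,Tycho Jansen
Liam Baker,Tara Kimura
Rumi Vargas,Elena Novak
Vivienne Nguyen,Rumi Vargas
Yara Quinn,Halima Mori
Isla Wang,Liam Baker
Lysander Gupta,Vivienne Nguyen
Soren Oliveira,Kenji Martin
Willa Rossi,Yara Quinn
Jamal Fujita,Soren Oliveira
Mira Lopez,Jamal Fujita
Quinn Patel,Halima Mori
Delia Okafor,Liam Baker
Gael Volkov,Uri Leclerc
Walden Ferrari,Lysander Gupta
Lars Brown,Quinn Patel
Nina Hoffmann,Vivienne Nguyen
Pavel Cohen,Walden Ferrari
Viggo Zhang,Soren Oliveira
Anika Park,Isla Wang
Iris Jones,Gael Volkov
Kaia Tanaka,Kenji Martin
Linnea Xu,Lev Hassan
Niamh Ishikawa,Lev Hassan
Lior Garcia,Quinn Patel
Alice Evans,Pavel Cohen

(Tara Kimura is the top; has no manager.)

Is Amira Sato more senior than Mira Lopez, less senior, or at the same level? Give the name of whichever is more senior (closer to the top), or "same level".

Amira Sato is 2 levels below Tara Kimura; Mira Lopez is 5. Amira Sato is higher.

Amira Sato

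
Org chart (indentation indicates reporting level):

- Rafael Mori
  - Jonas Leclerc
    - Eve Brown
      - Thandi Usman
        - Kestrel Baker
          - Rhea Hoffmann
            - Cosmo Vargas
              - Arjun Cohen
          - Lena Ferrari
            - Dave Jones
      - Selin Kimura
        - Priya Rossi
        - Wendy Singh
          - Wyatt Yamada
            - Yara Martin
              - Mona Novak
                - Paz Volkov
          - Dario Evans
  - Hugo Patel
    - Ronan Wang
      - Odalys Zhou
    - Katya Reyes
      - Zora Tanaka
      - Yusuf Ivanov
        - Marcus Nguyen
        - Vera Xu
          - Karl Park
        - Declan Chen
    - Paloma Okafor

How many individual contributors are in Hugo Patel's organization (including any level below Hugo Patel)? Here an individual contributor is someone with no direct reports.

The people in Hugo Patel's organization with no one reporting to them are Paloma Okafor, Declan Chen, Karl Park, Marcus Nguyen, Zora Tanaka, Odalys Zhou. That is 6.

6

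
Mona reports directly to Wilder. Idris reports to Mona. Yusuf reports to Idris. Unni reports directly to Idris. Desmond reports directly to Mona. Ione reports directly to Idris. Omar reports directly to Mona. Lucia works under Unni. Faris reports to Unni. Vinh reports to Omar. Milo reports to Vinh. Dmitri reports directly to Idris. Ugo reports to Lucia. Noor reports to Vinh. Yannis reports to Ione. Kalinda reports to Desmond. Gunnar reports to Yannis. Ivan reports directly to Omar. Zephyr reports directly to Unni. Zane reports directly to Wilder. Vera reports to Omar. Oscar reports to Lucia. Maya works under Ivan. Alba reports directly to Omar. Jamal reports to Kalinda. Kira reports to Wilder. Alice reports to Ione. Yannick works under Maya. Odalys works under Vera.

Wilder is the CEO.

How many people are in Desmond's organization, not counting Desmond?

2

Desmond directly manages Kalinda. Under Kalinda: Jamal (1). That's 2 in total.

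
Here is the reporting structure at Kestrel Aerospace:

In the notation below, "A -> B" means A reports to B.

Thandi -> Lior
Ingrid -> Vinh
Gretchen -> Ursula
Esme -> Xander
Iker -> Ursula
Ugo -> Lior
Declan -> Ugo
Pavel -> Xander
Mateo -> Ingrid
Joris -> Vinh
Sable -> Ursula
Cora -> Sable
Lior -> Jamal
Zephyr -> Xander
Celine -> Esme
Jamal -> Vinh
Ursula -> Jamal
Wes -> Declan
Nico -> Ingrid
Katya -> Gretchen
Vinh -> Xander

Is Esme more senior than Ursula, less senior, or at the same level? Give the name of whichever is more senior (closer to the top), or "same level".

Esme is 1 level below Xander; Ursula is 3. Esme is higher.

Esme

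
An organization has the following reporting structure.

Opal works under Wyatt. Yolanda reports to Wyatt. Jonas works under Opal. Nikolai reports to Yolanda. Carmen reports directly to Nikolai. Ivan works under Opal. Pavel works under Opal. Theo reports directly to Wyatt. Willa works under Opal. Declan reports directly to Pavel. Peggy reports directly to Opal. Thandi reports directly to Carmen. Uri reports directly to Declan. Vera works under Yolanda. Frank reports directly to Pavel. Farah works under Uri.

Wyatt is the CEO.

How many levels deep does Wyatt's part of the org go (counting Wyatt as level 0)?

5

The longest chain under Wyatt runs Wyatt → Opal → Pavel → Declan → Uri → Farah, which is 5 levels below Wyatt.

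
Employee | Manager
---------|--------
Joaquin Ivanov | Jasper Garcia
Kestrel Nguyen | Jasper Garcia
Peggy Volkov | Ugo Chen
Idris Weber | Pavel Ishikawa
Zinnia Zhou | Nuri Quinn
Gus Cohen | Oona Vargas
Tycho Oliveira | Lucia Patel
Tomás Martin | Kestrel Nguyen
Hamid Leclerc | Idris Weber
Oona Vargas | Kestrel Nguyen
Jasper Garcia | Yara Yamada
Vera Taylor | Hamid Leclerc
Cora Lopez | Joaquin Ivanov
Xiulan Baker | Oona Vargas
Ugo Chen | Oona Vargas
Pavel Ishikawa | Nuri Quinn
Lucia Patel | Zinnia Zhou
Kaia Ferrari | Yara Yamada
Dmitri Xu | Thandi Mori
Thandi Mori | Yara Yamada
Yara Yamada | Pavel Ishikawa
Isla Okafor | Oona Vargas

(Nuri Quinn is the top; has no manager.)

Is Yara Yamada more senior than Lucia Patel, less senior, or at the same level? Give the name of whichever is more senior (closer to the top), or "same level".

same level

Both Yara Yamada and Lucia Patel are 2 levels below Nuri Quinn.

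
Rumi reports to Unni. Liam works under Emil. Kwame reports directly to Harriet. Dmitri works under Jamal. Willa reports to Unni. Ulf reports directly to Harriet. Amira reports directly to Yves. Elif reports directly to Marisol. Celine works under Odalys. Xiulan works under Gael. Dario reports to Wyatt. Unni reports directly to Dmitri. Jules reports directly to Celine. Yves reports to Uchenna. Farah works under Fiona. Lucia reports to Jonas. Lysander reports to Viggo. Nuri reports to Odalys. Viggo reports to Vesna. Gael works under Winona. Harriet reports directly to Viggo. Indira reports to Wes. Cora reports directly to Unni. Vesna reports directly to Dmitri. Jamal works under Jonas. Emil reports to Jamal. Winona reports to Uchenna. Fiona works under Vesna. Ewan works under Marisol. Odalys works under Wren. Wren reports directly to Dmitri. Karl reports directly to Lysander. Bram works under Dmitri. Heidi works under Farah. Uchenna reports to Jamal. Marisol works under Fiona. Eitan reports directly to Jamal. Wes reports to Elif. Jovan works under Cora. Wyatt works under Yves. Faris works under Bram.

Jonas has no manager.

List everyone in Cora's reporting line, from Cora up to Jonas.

Cora -> Unni -> Dmitri -> Jamal -> Jonas

Cora reports to Unni. Unni reports to Dmitri. Dmitri reports to Jamal. Jamal reports to Jonas. Jonas is at the top.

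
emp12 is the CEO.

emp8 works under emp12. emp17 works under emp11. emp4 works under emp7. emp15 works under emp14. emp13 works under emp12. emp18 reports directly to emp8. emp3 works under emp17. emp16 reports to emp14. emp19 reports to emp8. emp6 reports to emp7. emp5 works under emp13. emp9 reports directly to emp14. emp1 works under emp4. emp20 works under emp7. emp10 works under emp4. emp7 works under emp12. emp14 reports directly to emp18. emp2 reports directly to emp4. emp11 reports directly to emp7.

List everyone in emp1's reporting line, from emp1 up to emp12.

emp1 -> emp4 -> emp7 -> emp12

emp1 reports to emp4. emp4 reports to emp7. emp7 reports to emp12. emp12 is at the top.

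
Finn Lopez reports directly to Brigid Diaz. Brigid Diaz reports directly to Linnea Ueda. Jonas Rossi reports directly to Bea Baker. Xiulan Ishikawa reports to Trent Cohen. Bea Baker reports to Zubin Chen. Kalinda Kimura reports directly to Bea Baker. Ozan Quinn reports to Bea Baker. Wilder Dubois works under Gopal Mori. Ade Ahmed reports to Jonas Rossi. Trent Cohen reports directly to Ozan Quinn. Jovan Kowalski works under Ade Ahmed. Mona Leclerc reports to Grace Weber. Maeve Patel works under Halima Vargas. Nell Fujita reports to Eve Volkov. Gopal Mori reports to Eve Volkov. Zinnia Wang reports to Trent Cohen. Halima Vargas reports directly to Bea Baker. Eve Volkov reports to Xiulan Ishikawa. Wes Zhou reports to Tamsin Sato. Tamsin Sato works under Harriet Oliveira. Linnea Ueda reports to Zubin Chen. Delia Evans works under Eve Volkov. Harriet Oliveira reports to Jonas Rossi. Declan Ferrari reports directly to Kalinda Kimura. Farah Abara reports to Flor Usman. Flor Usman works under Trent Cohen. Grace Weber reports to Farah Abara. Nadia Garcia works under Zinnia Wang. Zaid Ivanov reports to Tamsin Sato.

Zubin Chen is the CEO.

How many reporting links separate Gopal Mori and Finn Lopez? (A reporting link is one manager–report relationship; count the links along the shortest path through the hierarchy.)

9

Gopal Mori is 6 levels below Zubin Chen, and Finn Lopez is 3 levels below Zubin Chen (their lowest common manager). The shortest path runs up from Gopal Mori to Zubin Chen and back down to Finn Lopez: 6 + 3 = 9 links.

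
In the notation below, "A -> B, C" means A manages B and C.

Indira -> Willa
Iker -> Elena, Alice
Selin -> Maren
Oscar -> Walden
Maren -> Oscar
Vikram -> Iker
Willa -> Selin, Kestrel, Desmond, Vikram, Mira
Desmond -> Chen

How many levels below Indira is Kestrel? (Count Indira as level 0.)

2

Chain from Kestrel up to Indira: Kestrel → Willa → Indira. That is 2 steps up, so Kestrel is 2 levels below Indira.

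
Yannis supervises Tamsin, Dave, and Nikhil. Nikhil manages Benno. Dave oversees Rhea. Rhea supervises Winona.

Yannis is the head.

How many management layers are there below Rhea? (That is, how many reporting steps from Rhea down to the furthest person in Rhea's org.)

The longest chain under Rhea runs Rhea → Winona, which is 1 level below Rhea.

1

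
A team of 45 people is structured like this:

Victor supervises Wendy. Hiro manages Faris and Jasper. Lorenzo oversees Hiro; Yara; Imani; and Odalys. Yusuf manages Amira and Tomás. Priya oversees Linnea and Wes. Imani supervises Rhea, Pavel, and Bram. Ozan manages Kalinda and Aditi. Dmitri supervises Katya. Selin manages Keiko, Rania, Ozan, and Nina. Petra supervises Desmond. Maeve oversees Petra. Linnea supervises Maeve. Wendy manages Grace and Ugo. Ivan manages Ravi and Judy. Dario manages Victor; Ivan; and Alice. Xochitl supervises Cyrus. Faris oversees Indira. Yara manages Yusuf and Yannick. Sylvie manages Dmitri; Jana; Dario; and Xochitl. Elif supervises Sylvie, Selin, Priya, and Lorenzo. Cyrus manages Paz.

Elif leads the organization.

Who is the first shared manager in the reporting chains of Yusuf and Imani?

Yusuf's chain of managers is Yara, Lorenzo, Elif. Imani's chain of managers is Lorenzo, Elif. The first manager that appears in both chains is Lorenzo.

Lorenzo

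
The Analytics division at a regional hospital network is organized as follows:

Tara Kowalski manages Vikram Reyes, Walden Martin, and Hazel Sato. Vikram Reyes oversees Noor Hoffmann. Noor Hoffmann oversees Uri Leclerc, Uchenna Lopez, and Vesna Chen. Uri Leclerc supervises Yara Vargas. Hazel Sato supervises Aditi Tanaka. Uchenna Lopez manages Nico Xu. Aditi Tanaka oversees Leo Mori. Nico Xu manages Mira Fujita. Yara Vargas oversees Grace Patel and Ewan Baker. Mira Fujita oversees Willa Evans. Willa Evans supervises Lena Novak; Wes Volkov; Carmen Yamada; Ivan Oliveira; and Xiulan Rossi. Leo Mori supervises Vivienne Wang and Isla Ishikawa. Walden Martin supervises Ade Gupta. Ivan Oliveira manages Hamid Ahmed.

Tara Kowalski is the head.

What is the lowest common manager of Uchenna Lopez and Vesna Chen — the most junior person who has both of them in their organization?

Uchenna Lopez's chain of managers is Noor Hoffmann, Vikram Reyes, Tara Kowalski. Vesna Chen's chain of managers is Noor Hoffmann, Vikram Reyes, Tara Kowalski. The first manager that appears in both chains is Noor Hoffmann.

Noor Hoffmann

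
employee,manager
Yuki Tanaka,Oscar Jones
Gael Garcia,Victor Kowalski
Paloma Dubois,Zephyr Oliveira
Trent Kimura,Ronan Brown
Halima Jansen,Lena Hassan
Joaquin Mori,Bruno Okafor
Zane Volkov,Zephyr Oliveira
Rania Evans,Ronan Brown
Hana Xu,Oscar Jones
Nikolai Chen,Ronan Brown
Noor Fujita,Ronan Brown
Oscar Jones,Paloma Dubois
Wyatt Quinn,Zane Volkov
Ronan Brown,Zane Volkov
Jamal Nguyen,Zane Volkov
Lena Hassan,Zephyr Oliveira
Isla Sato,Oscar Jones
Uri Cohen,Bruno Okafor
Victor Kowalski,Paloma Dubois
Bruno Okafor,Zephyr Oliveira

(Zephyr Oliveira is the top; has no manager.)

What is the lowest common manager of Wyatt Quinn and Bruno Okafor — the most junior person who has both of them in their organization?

Wyatt Quinn's chain of managers is Zane Volkov, Zephyr Oliveira. Bruno Okafor's chain of managers is Zephyr Oliveira. The first manager that appears in both chains is Zephyr Oliveira.

Zephyr Oliveira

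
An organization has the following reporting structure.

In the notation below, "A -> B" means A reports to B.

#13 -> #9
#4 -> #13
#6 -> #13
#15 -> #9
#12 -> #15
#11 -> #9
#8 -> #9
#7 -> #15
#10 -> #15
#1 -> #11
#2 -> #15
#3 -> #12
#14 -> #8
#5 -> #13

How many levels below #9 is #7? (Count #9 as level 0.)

2

Chain from #7 up to #9: #7 → #15 → #9. That is 2 steps up, so #7 is 2 levels below #9.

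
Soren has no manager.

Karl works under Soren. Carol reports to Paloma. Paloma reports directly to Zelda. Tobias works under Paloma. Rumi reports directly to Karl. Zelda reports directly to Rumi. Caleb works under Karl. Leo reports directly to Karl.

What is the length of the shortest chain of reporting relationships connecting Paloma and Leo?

4

Paloma is 3 levels below Karl, and Leo is 1 level below Karl (their lowest common manager). The shortest path runs up from Paloma to Karl and back down to Leo: 3 + 1 = 4 links.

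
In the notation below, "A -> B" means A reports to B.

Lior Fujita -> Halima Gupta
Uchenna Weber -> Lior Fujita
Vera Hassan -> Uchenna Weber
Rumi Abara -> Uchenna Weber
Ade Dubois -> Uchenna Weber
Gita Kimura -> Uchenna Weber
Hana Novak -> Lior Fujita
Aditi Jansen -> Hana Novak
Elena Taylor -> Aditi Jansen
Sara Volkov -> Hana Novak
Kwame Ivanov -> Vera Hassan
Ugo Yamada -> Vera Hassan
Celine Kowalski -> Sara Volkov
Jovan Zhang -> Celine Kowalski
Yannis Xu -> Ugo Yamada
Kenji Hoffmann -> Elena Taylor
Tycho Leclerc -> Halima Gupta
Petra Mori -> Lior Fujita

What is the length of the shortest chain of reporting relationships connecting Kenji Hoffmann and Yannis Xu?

Kenji Hoffmann is 4 levels below Lior Fujita, and Yannis Xu is 4 levels below Lior Fujita (their lowest common manager). The shortest path runs up from Kenji Hoffmann to Lior Fujita and back down to Yannis Xu: 4 + 4 = 8 links.

8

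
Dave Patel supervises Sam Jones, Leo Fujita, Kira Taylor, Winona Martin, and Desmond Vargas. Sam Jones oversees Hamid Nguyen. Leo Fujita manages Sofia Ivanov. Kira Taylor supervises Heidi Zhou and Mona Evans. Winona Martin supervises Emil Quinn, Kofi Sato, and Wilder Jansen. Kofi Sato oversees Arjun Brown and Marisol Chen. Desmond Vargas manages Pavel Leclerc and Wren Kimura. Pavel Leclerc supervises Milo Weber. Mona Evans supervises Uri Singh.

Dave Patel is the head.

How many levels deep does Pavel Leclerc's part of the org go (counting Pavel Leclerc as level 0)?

1

The longest chain under Pavel Leclerc runs Pavel Leclerc → Milo Weber, which is 1 level below Pavel Leclerc.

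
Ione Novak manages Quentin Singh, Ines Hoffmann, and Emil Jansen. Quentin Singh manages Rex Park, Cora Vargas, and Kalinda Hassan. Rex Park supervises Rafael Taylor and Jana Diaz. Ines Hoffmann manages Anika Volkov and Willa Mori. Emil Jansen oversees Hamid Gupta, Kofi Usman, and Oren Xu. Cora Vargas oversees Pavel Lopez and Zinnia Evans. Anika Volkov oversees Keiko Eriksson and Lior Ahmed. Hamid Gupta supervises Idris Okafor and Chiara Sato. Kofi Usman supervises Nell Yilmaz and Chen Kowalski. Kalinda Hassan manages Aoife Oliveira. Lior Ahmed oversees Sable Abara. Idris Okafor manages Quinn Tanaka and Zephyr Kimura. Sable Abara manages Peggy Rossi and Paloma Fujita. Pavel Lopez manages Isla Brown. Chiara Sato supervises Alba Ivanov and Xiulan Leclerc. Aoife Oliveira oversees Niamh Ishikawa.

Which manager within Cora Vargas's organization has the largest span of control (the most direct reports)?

Cora Vargas

Direct-report counts within Cora Vargas's organization: Cora Vargas has 2; Pavel Lopez has 1. The largest is 2, held by Cora Vargas.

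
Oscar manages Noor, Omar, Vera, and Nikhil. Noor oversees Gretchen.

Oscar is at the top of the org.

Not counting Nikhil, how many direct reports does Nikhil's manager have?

3

Nikhil reports to Oscar. Oscar's other direct reports are Noor, Omar, Vera — 3 peers.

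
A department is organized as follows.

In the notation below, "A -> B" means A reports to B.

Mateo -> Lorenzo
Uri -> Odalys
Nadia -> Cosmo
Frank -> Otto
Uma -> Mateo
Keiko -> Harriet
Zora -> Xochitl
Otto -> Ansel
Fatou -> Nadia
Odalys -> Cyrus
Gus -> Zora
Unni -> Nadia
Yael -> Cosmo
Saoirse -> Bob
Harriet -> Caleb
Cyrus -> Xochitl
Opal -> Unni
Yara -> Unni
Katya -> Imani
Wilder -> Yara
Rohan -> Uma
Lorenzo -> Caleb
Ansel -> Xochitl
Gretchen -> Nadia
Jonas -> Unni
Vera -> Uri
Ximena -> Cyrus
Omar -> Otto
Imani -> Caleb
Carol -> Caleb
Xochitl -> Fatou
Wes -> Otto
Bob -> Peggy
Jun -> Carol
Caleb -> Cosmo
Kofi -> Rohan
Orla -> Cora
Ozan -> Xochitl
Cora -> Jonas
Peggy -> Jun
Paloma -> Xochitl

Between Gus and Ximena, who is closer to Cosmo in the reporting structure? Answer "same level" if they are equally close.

Both Gus and Ximena are 5 levels below Cosmo.

same level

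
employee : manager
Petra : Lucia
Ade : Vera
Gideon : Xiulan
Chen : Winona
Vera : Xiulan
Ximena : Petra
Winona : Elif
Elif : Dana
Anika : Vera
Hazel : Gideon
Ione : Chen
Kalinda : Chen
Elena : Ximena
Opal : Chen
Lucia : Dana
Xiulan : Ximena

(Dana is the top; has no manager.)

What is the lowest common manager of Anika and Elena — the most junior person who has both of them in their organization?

Anika's chain of managers is Vera, Xiulan, Ximena, Petra, Lucia, Dana. Elena's chain of managers is Ximena, Petra, Lucia, Dana. The first manager that appears in both chains is Ximena.

Ximena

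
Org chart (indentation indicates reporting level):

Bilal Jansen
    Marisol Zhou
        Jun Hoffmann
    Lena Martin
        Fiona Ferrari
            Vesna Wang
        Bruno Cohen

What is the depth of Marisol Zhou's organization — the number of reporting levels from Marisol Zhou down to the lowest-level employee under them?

The longest chain under Marisol Zhou runs Marisol Zhou → Jun Hoffmann, which is 1 level below Marisol Zhou.

1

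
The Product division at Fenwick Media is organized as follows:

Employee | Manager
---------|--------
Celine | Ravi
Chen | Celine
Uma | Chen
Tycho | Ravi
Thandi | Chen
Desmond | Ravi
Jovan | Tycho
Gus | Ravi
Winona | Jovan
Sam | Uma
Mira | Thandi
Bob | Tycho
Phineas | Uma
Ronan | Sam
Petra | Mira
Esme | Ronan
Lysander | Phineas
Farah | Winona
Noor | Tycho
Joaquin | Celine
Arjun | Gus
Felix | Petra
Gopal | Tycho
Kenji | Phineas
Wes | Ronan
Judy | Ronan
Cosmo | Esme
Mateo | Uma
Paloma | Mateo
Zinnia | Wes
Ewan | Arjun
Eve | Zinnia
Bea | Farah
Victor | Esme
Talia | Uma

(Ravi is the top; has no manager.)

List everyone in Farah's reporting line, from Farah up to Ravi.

Farah -> Winona -> Jovan -> Tycho -> Ravi

Farah reports to Winona. Winona reports to Jovan. Jovan reports to Tycho. Tycho reports to Ravi. Ravi is at the top.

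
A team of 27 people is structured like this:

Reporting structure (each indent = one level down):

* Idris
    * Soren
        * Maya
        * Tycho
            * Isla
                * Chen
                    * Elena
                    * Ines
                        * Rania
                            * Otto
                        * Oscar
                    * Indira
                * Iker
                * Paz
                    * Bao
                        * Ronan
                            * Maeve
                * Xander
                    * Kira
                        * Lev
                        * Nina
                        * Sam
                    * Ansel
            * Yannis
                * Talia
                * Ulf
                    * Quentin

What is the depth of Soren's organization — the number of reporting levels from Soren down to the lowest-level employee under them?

The longest chain under Soren runs Soren → Tycho → Isla → Paz → Bao → Ronan → Maeve, which is 6 levels below Soren.

6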